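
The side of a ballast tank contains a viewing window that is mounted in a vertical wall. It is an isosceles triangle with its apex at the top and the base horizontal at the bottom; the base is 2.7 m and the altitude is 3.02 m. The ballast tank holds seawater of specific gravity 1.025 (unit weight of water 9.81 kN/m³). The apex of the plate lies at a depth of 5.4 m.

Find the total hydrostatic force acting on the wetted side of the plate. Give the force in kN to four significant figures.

F ≈ 303.9 kN

γ = 1.025 × 9.81 = 10.05525 kN/m³.
With the apex up, the centroid sits 2h/3 = 2 × 3.02/3 = 2.01333 m below the apex, so the centroid depth is h_c = 5.4 + 2.01333 = 7.41333 m.
A = ½ × 2.7 × 3.02 = 4.077 m².
Resultant F = γ·h_c·A = 10.05525 × 7.41333 × 4.077 = 303.911 kN.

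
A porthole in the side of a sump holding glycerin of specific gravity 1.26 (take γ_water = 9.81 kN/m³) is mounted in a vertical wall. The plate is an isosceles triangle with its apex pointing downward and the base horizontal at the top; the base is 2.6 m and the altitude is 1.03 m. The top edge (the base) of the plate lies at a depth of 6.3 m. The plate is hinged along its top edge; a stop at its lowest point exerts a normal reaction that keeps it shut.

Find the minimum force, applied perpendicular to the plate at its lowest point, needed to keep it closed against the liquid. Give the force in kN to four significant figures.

γ = 1.26 × 9.81 = 12.3606 kN/m³.
With the apex down, the centroid sits h/3 = 1.03/3 = 0.343333 m below the base (the top edge), so the centroid depth is h_c = 6.3 + 0.343333 = 6.64333 m.
A = ½ × 2.6 × 1.03 = 1.339 m².
Resultant F = γ·h_c·A = 12.3606 × 6.64333 × 1.339 = 109.953 kN.
I_c = b·h³/36 = 2.6 × 1.03³/36 = 0.0789192 m⁴.
Centre of pressure: y_p = y_c + I_c/(y_c·A) = 6.64333 + 0.0789192/(6.64333 × 1.339) = 6.64333 + 0.00887189 = 6.6522 m along the plane.
The resultant acts 0.343333 + 0.00887189 = 0.352205 m (along the plate) below the hinge at the top edge, so the moment about the hinge is M = F × 0.352205 = 109.953 × 0.352205 = 38.726 kN·m.
A normal force at the bottom, 1.03 m from the hinge, must supply this moment: P = 38.726/1.03 = 37.5981 kN.

P ≈ 37.60 kN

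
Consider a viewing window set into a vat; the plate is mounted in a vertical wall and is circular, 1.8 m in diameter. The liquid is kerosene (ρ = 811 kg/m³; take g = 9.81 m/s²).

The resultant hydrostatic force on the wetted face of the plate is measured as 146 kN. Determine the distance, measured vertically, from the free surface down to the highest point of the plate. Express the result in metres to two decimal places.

γ = ρg = 811 × 9.81 / 1000 = 7.95591 kN/m³.
A = π(0.9)² = 2.54469 m².
From F = γ·h_c·A, the centroid depth is h_c = 146/(7.95591 × 2.54469) = 7.21154 m.
The centroid is at the centre, 0.9 m below the top of the plate, so the highest point sits at h_top = 7.21154 − 0.9 = 6.31154 m below the surface.

d_top ≈ 6.31 m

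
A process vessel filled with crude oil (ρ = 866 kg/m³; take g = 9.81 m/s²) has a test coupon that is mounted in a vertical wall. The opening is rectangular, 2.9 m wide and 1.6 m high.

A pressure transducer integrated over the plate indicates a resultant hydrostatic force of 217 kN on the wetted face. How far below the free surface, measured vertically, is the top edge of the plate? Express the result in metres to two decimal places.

γ = ρg = 866 × 9.81 / 1000 = 8.49546 kN/m³.
A = 2.9 × 1.6 = 4.64 m².
From F = γ·h_c·A, the centroid depth is h_c = 217/(8.49546 × 4.64) = 5.50497 m.
The centroid lies 1.6/2 = 0.8 m below the top edge, so the top edge sits at h_top = 5.50497 − 0.8 = 4.70497 m below the surface.

d_top ≈ 4.70 m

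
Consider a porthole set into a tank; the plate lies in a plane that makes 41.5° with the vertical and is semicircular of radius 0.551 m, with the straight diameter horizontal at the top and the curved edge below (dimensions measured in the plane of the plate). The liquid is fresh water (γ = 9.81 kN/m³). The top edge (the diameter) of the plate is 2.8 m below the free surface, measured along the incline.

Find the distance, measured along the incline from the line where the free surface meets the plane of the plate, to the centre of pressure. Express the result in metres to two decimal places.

γ = 9.81 kN/m³.
The plate makes 41.5° with the vertical, i.e. θ = 90° − 41.5° = 48.5° to the horizontal. Measuring y along the incline from the free-surface line, vertical depth h = y·sinθ with sinθ = 0.748956.
The centroid of a semicircle lies 4r/(3π) = 0.233852 m from the diameter, here below the top edge, so y_c = 2.8 + 0.233852 = 3.03385 m and h_c = 3.03385 × 0.748956 = 2.27222 m.
A = πr²/2 = π × 0.551²/2 = 0.476895 m².
Resultant F = γ·h_c·A = 9.81 × 2.27222 × 0.476895 = 10.6302 kN.
I_c = (π/8 − 8/(9π))·r⁴ = 0.109757 × 0.551⁴ = 0.0101167 m⁴.
Centre of pressure: y_p = y_c + I_c/(y_c·A) = 3.03385 + 0.0101167/(3.03385 × 0.476895) = 3.03385 + 0.00699233 = 3.04084 m along the plane.

y_p = 3.04 m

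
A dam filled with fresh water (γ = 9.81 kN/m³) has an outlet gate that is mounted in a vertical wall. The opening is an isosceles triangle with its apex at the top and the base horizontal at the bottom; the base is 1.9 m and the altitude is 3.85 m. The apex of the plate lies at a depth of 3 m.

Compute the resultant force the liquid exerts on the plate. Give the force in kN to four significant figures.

γ = 9.81 kN/m³.
With the apex up, the centroid sits 2h/3 = 2 × 3.85/3 = 2.56667 m below the apex, so the centroid depth is h_c = 3 + 2.56667 = 5.56667 m.
A = ½ × 1.9 × 3.85 = 3.6575 m².
Resultant F = γ·h_c·A = 9.81 × 5.56667 × 3.6575 = 199.733 kN.

F ≈ 199.7 kN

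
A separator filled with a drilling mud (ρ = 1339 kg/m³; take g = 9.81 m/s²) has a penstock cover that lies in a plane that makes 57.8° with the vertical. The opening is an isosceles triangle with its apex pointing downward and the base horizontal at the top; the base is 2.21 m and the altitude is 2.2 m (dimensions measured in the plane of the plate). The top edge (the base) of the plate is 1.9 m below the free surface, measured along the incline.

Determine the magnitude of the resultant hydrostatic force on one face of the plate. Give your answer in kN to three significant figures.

F ≈ 44.8 kN

γ = ρg = 1339 × 9.81 / 1000 = 13.13559 kN/m³.
The plate makes 57.8° with the vertical, i.e. θ = 90° − 57.8° = 32.2° to the horizontal. Measuring y along the incline from the free-surface line, vertical depth h = y·sinθ with sinθ = 0.532876.
With the apex down, the centroid sits h/3 = 2.2/3 = 0.733333 m below the base (the top edge), so y_c = 1.9 + 0.733333 = 2.63333 m and h_c = 2.63333 × 0.532876 = 1.40324 m.
A = ½ × 2.21 × 2.2 = 2.431 m².
Resultant F = γ·h_c·A = 13.13559 × 1.40324 × 2.431 = 44.8091 kN.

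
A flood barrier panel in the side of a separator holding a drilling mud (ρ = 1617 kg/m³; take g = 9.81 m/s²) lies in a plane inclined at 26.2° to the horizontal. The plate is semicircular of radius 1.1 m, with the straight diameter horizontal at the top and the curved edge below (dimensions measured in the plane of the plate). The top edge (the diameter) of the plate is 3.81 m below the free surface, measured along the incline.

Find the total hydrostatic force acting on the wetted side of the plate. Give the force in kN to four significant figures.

F ≈ 56.93 kN

γ = ρg = 1617 × 9.81 / 1000 = 15.86277 kN/m³.
Let θ = 26.2° be the plate's angle to the horizontal; measure y along the incline from where the plane meets the free surface. Vertical depth h = y·sinθ with sinθ = 0.441506.
The centroid of a semicircle lies 4r/(3π) = 0.466854 m from the diameter, here below the top edge, so y_c = 3.81 + 0.466854 = 4.27685 m and h_c = 4.27685 × 0.441506 = 1.88825 m.
A = πr²/2 = π × 1.1²/2 = 1.90066 m².
Resultant F = γ·h_c·A = 15.86277 × 1.88825 × 1.90066 = 56.9302 kN.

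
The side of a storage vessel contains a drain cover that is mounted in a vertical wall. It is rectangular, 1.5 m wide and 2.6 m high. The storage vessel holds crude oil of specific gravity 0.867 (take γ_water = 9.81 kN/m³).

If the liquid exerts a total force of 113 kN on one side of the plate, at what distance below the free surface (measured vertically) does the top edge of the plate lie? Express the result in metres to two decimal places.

d_top ≈ 2.11 m

γ = 0.867 × 9.81 = 8.50527 kN/m³.
A = 1.5 × 2.6 = 3.9 m².
From F = γ·h_c·A, the centroid depth is h_c = 113/(8.50527 × 3.9) = 3.40664 m.
The centroid lies 2.6/2 = 1.3 m below the top edge, so the top edge sits at h_top = 3.40664 − 1.3 = 2.10664 m below the surface.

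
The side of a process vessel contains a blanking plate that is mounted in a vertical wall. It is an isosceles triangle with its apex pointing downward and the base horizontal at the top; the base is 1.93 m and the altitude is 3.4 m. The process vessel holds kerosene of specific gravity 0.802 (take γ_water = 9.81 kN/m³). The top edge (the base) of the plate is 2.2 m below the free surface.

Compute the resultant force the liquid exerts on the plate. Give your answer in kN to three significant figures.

γ = 0.802 × 9.81 = 7.86762 kN/m³.
With the apex down, the centroid sits h/3 = 3.4/3 = 1.13333 m below the base (the top edge), so the centroid depth is h_c = 2.2 + 1.13333 = 3.33333 m.
A = ½ × 1.93 × 3.4 = 3.281 m².
Resultant F = γ·h_c·A = 7.86762 × 3.33333 × 3.281 = 86.0455 kN.

F ≈ 86.0 kN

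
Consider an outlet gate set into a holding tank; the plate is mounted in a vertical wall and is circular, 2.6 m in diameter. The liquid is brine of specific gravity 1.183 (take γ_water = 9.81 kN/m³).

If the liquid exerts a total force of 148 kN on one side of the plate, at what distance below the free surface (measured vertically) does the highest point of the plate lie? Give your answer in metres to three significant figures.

d_top ≈ 1.10 m

γ = 1.183 × 9.81 = 11.60523 kN/m³.
A = π(1.3)² = 5.30929 m².
From F = γ·h_c·A, the centroid depth is h_c = 148/(11.60523 × 5.30929) = 2.40199 m.
The centroid is at the centre, 1.3 m below the top of the plate, so the highest point sits at h_top = 2.40199 − 1.3 = 1.10199 m below the surface.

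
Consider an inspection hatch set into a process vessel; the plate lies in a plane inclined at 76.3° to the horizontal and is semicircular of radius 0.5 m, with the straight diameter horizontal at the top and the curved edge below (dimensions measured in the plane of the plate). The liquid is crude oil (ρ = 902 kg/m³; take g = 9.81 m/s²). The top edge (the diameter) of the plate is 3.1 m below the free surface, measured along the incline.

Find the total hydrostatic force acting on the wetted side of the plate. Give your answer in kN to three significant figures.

γ = ρg = 902 × 9.81 / 1000 = 8.84862 kN/m³.
Let θ = 76.3° be the plate's angle to the horizontal; measure y along the incline from where the plane meets the free surface. Vertical depth h = y·sinθ with sinθ = 0.971549.
The centroid of a semicircle lies 4r/(3π) = 0.212207 m from the diameter, here below the top edge, so y_c = 3.1 + 0.212207 = 3.31221 m and h_c = 3.31221 × 0.971549 = 3.21797 m.
A = πr²/2 = π × 0.5²/2 = 0.392699 m².
Resultant F = γ·h_c·A = 8.84862 × 3.21797 × 0.392699 = 11.1819 kN.

F ≈ 11.2 kN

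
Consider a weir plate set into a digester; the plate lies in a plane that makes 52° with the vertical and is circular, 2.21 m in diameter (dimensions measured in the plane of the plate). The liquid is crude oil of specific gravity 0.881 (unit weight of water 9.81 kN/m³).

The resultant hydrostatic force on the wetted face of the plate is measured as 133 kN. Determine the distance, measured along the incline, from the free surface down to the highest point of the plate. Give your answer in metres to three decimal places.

γ = 0.881 × 9.81 = 8.64261 kN/m³.
A = π(1.105)² = 3.83596 m².
From F = γ·h_c·A, the centroid depth is h_c = 133/(8.64261 × 3.83596) = 4.01174 m.
The plate makes 52° with the vertical, i.e. θ = 90° − 52° = 38° to the horizontal. Measuring y along the incline from the free-surface line, vertical depth h = y·sinθ with sinθ = 0.615661.
Along the incline, y_c = h_c/sinθ = 4.01174/0.615661 = 6.51615 m.
The centroid is at the centre, 1.105 m below the top of the plate, so the highest point sits at y_top = 6.51615 − 1.105 = 5.41115 m along the incline.

y_top ≈ 5.411 m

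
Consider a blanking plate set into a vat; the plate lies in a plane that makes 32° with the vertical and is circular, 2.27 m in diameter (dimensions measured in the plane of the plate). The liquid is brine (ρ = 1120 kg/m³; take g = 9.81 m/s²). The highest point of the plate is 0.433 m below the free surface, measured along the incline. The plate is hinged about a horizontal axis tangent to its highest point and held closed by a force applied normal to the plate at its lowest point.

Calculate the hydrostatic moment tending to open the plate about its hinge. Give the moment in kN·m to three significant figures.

M ≈ 79.3 kN·m

γ = ρg = 1120 × 9.81 / 1000 = 10.9872 kN/m³.
The plate makes 32° with the vertical, i.e. θ = 90° − 32° = 58° to the horizontal. Measuring y along the incline from the free-surface line, vertical depth h = y·sinθ with sinθ = 0.848048.
The centroid is at the centre, 1.135 m below the top of the plate, so y_c = 0.433 + 1.135 = 1.568 m and h_c = 1.568 × 0.848048 = 1.32974 m.
A = π(1.135)² = 4.04708 m².
Resultant F = γ·h_c·A = 10.9872 × 1.32974 × 4.04708 = 59.1283 kN.
I_c = πr⁴/4 = π × 1.135⁴/4 = 1.30339 m⁴.
Centre of pressure: y_p = y_c + I_c/(y_c·A) = 1.568 + 1.30339/(1.568 × 4.04708) = 1.568 + 0.205393 = 1.77339 m along the plane.
The resultant acts 1.135 + 0.205393 = 1.34039 m (along the plate) below the hinge at the top edge, so the moment about the hinge is M = F × 1.34039 = 59.1283 × 1.34039 = 79.255 kN·m.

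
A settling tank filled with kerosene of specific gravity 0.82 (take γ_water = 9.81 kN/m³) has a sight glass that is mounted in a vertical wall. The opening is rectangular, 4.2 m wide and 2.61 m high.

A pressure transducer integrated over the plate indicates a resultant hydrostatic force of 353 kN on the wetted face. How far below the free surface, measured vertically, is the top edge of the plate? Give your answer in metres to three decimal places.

d_top ≈ 2.698 m

γ = 0.82 × 9.81 = 8.0442 kN/m³.
A = 4.2 × 2.61 = 10.962 m².
From F = γ·h_c·A, the centroid depth is h_c = 353/(8.0442 × 10.962) = 4.00315 m.
The centroid lies 2.61/2 = 1.305 m below the top edge, so the top edge sits at h_top = 4.00315 − 1.305 = 2.69815 m below the surface.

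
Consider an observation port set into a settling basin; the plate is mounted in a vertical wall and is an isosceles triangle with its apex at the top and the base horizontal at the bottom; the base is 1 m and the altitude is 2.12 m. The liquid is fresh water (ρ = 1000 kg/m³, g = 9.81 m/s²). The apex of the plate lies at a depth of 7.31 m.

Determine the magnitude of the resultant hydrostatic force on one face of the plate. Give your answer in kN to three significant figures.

F ≈ 90.7 kN

γ = ρg = 1000 × 9.81 = 9810 N/m³ = 9.81 kN/m³.
With the apex up, the centroid sits 2h/3 = 2 × 2.12/3 = 1.41333 m below the apex, so the centroid depth is h_c = 7.31 + 1.41333 = 8.72333 m.
A = ½ × 1 × 2.12 = 1.06 m².
Resultant F = γ·h_c·A = 9.81 × 8.72333 × 1.06 = 90.7104 kN.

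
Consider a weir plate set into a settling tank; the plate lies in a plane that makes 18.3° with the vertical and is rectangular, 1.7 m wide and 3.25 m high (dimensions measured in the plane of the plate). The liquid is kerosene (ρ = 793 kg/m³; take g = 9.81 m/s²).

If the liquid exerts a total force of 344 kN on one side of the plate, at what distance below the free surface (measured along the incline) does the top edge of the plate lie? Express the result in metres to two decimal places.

y_top ≈ 6.80 m

γ = ρg = 793 × 9.81 / 1000 = 7.77933 kN/m³.
A = 1.7 × 3.25 = 5.525 m².
From F = γ·h_c·A, the centroid depth is h_c = 344/(7.77933 × 5.525) = 8.00357 m.
The plate makes 18.3° with the vertical, i.e. θ = 90° − 18.3° = 71.7° to the horizontal. Measuring y along the incline from the free-surface line, vertical depth h = y·sinθ with sinθ = 0.949425.
Along the incline, y_c = h_c/sinθ = 8.00357/0.949425 = 8.42991 m.
The centroid lies 3.25/2 = 1.625 m below the top edge, so the top edge sits at y_top = 8.42991 − 1.625 = 6.80491 m along the incline.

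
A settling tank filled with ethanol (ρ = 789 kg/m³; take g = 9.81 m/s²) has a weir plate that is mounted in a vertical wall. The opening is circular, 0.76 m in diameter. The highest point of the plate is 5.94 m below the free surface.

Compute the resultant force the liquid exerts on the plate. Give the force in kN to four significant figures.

γ = ρg = 789 × 9.81 / 1000 = 7.74009 kN/m³.
The centroid is at the centre, 0.38 m below the top of the plate, so the centroid depth is h_c = 5.94 + 0.38 = 6.32 m.
A = π(0.38)² = 0.453646 m².
Resultant F = γ·h_c·A = 7.74009 × 6.32 × 0.453646 = 22.1912 kN.

F ≈ 22.19 kN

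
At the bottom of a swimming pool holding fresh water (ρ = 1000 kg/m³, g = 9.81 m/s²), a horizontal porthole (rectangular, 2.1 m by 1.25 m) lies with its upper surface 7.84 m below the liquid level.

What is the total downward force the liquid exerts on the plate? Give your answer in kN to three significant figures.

F ≈ 202 kN

γ = ρg = 1000 × 9.81 = 9810 N/m³ = 9.81 kN/m³.
The plate is horizontal, so pressure is uniform at p = γ·h = 9.81 × 7.84 = 76.9104 kN/m².
A = 2.1 × 1.25 = 2.625 m².
F = p·A = 76.9104 × 2.625 = 201.89 kN.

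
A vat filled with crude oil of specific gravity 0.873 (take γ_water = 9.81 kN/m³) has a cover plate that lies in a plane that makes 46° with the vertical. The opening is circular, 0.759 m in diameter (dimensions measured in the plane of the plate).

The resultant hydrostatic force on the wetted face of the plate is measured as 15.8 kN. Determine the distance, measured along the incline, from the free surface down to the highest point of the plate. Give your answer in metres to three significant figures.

γ = 0.873 × 9.81 = 8.56413 kN/m³.
A = π(0.3795)² = 0.452453 m².
From F = γ·h_c·A, the centroid depth is h_c = 15.8/(8.56413 × 0.452453) = 4.07756 m.
The plate makes 46° with the vertical, i.e. θ = 90° − 46° = 44° to the horizontal. Measuring y along the incline from the free-surface line, vertical depth h = y·sinθ with sinθ = 0.694658.
Along the incline, y_c = h_c/sinθ = 4.07756/0.694658 = 5.86988 m.
The centroid is at the centre, 0.3795 m below the top of the plate, so the highest point sits at y_top = 5.86988 − 0.3795 = 5.49038 m along the incline.

y_top ≈ 5.49 m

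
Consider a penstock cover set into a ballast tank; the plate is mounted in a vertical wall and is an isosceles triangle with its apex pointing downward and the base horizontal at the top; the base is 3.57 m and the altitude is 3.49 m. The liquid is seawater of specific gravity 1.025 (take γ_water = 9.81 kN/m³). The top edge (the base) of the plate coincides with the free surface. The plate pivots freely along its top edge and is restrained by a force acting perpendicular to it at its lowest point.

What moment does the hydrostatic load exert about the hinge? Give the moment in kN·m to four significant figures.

M ≈ 127.2 kN·m

γ = 1.025 × 9.81 = 10.05525 kN/m³.
With the apex down, the centroid sits h/3 = 3.49/3 = 1.16333 m below the base (the top edge), so the centroid depth is h_c = 1.16333 m.
A = ½ × 3.57 × 3.49 = 6.22965 m².
Resultant F = γ·h_c·A = 10.05525 × 1.16333 × 6.22965 = 72.8718 kN.
I_c = b·h³/36 = 3.57 × 3.49³/36 = 4.21543 m⁴.
Centre of pressure: y_p = y_c + I_c/(y_c·A) = 1.16333 + 4.21543/(1.16333 × 6.22965) = 1.16333 + 0.581668 = 1.745 m along the plane.
The resultant acts 1.16333 + 0.581668 = 1.745 m (along the plate) below the hinge at the top edge, so the moment about the hinge is M = F × 1.745 = 72.8718 × 1.745 = 127.161 kN·m.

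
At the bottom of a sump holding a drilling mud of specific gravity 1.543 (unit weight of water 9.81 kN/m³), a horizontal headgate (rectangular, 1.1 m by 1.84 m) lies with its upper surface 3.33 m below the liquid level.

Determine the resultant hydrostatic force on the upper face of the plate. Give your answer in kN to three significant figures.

γ = 1.543 × 9.81 = 15.13683 kN/m³.
The plate is horizontal, so pressure is uniform at p = γ·h = 15.13683 × 3.33 = 50.4056 kN/m².
A = 1.1 × 1.84 = 2.024 m².
F = p·A = 50.4056 × 2.024 = 102.021 kN.

F ≈ 102 kN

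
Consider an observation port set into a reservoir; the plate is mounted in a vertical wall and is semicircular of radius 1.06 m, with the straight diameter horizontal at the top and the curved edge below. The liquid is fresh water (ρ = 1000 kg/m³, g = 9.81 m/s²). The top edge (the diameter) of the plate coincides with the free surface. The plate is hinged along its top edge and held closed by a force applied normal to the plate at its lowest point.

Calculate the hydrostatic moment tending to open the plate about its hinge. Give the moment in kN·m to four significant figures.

M ≈ 4.864 kN·m

γ = ρg = 1000 × 9.81 = 9810 N/m³ = 9.81 kN/m³.
The centroid of a semicircle lies 4r/(3π) = 0.449878 m from the diameter, here below the top edge, so the centroid depth is h_c = 0.449878 m.
A = πr²/2 = π × 1.06²/2 = 1.76495 m².
Resultant F = γ·h_c·A = 9.81 × 0.449878 × 1.76495 = 7.78926 kN.
I_c = (π/8 − 8/(9π))·r⁴ = 0.109757 × 1.06⁴ = 0.138566 m⁴.
Centre of pressure: y_p = y_c + I_c/(y_c·A) = 0.449878 + 0.138566/(0.449878 × 1.76495) = 0.449878 + 0.174514 = 0.624392 m along the plane.
The resultant acts 0.449878 + 0.174514 = 0.624392 m (along the plate) below the hinge at the top edge, so the moment about the hinge is M = F × 0.624392 = 7.78926 × 0.624392 = 4.86355 kN·m.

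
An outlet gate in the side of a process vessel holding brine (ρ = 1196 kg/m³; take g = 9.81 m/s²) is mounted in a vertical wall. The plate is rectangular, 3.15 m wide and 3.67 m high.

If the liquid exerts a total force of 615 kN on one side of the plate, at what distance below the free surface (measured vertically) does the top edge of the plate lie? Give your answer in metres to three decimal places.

d_top ≈ 2.699 m

γ = ρg = 1196 × 9.81 / 1000 = 11.73276 kN/m³.
A = 3.15 × 3.67 = 11.5605 m².
From F = γ·h_c·A, the centroid depth is h_c = 615/(11.73276 × 11.5605) = 4.53418 m.
The centroid lies 3.67/2 = 1.835 m below the top edge, so the top edge sits at h_top = 4.53418 − 1.835 = 2.69918 m below the surface.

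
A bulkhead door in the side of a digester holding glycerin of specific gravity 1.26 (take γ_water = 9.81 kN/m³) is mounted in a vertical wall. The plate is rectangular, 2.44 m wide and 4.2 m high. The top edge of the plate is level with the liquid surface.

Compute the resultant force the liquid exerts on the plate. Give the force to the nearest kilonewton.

γ = 1.26 × 9.81 = 12.3606 kN/m³.
The centroid lies 4.2/2 = 2.1 m below the top edge, so the centroid depth is h_c = 2.1 m.
A = 2.44 × 4.2 = 10.248 m².
Resultant F = γ·h_c·A = 12.3606 × 2.1 × 10.248 = 266.01 kN.

F ≈ 266 kN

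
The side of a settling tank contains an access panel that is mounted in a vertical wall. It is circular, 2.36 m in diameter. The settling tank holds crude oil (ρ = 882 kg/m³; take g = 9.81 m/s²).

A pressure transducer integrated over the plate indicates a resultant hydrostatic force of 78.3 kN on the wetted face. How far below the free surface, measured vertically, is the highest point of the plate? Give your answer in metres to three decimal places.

d_top ≈ 0.889 m

γ = ρg = 882 × 9.81 / 1000 = 8.65242 kN/m³.
A = π(1.18)² = 4.37435 m².
From F = γ·h_c·A, the centroid depth is h_c = 78.3/(8.65242 × 4.37435) = 2.06876 m.
The centroid is at the centre, 1.18 m below the top of the plate, so the highest point sits at h_top = 2.06876 − 1.18 = 0.88876 m below the surface.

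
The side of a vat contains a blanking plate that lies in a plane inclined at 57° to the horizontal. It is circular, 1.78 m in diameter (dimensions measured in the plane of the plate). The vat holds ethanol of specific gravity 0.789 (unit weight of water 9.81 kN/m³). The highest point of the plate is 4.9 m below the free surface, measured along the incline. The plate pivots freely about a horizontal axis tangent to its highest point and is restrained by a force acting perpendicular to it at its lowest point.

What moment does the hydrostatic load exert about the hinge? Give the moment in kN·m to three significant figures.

γ = 0.789 × 9.81 = 7.74009 kN/m³.
Let θ = 57° be the plate's angle to the horizontal; measure y along the incline from where the plane meets the free surface. Vertical depth h = y·sinθ with sinθ = 0.838671.
The centroid is at the centre, 0.89 m below the top of the plate, so y_c = 4.9 + 0.89 = 5.79 m and h_c = 5.79 × 0.838671 = 4.85591 m.
A = π(0.89)² = 2.48846 m².
Resultant F = γ·h_c·A = 7.74009 × 4.85591 × 2.48846 = 93.5292 kN.
I_c = πr⁴/4 = π × 0.89⁴/4 = 0.492776 m⁴.
Centre of pressure: y_p = y_c + I_c/(y_c·A) = 5.79 + 0.492776/(5.79 × 2.48846) = 5.79 + 0.0342011 = 5.8242 m along the plane.
The resultant acts 0.89 + 0.0342011 = 0.924201 m (along the plate) below the hinge at the top edge, so the moment about the hinge is M = F × 0.924201 = 93.5292 × 0.924201 = 86.4398 kN·m.

M ≈ 86.4 kN·m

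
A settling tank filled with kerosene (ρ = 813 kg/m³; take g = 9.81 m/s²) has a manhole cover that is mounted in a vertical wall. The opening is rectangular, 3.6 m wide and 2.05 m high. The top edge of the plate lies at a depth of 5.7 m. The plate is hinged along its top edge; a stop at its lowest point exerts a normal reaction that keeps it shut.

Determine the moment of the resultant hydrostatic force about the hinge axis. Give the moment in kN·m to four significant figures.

γ = ρg = 813 × 9.81 / 1000 = 7.97553 kN/m³.
The centroid lies 2.05/2 = 1.025 m below the top edge, so the centroid depth is h_c = 5.7 + 1.025 = 6.725 m.
A = 3.6 × 2.05 = 7.38 m².
Resultant F = γ·h_c·A = 7.97553 × 6.725 × 7.38 = 395.83 kN.
I_c = b·h³/12 = 3.6 × 2.05³/12 = 2.58454 m⁴.
Centre of pressure: y_p = y_c + I_c/(y_c·A) = 6.725 + 2.58454/(6.725 × 7.38) = 6.725 + 0.0520756 = 6.77708 m along the plane.
The resultant acts 1.025 + 0.0520756 = 1.07708 m (along the plate) below the hinge at the top edge, so the moment about the hinge is M = F × 1.07708 = 395.83 × 1.07708 = 426.341 kN·m.

M ≈ 426.3 kN·m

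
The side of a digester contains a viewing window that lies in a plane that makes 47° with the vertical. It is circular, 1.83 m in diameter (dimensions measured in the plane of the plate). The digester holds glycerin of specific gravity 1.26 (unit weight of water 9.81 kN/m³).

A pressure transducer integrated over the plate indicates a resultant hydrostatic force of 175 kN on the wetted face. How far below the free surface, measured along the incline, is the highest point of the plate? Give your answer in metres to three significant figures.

γ = 1.26 × 9.81 = 12.3606 kN/m³.
A = π(0.915)² = 2.63022 m².
From F = γ·h_c·A, the centroid depth is h_c = 175/(12.3606 × 2.63022) = 5.38278 m.
The plate makes 47° with the vertical, i.e. θ = 90° − 47° = 43° to the horizontal. Measuring y along the incline from the free-surface line, vertical depth h = y·sinθ with sinθ = 0.681998.
Along the incline, y_c = h_c/sinθ = 5.38278/0.681998 = 7.89266 m.
The centroid is at the centre, 0.915 m below the top of the plate, so the highest point sits at y_top = 7.89266 − 0.915 = 6.97766 m along the incline.

y_top ≈ 6.98 m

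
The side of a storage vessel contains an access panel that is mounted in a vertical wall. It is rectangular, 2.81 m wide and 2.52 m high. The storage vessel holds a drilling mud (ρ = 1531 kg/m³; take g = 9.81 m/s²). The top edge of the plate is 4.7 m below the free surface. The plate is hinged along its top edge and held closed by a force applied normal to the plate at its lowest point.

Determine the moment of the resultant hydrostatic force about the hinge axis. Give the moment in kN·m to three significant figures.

γ = ρg = 1531 × 9.81 / 1000 = 15.01911 kN/m³.
The centroid lies 2.52/2 = 1.26 m below the top edge, so the centroid depth is h_c = 4.7 + 1.26 = 5.96 m.
A = 2.81 × 2.52 = 7.0812 m².
Resultant F = γ·h_c·A = 15.01911 × 5.96 × 7.0812 = 633.866 kN.
I_c = b·h³/12 = 2.81 × 2.52³/12 = 3.74737 m⁴.
Centre of pressure: y_p = y_c + I_c/(y_c·A) = 5.96 + 3.74737/(5.96 × 7.0812) = 5.96 + 0.0887919 = 6.04879 m along the plane.
The resultant acts 1.26 + 0.0887919 = 1.34879 m (along the plate) below the hinge at the top edge, so the moment about the hinge is M = F × 1.34879 = 633.866 × 1.34879 = 854.952 kN·m.

M ≈ 855 kN·m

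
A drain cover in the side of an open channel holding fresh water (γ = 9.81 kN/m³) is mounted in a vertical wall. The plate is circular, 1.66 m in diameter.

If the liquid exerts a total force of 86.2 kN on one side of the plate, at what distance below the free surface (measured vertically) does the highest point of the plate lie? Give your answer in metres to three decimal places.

γ = 9.81 kN/m³.
A = π(0.83)² = 2.16424 m².
From F = γ·h_c·A, the centroid depth is h_c = 86.2/(9.81 × 2.16424) = 4.06006 m.
The centroid is at the centre, 0.83 m below the top of the plate, so the highest point sits at h_top = 4.06006 − 0.83 = 3.23006 m below the surface.

d_top ≈ 3.230 m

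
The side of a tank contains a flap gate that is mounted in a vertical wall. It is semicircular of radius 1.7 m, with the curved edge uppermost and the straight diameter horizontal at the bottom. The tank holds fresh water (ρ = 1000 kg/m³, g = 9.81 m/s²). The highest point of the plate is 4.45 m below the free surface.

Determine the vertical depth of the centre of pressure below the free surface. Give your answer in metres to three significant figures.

γ = ρg = 1000 × 9.81 = 9810 N/m³ = 9.81 kN/m³.
The centroid lies 4r/(3π) = 0.721502 m above the diameter, so r − 4r/(3π) = 1.7 − 0.721502 = 0.978498 m below the topmost point, so the centroid depth is h_c = 4.45 + 0.978498 = 5.4285 m.
A = πr²/2 = π × 1.7²/2 = 4.5396 m².
Resultant F = γ·h_c·A = 9.81 × 5.4285 × 4.5396 = 241.75 kN.
I_c = (π/8 − 8/(9π))·r⁴ = 0.109757 × 1.7⁴ = 0.916701 m⁴.
Centre of pressure: y_p = y_c + I_c/(y_c·A) = 5.4285 + 0.916701/(5.4285 × 4.5396) = 5.4285 + 0.0371989 = 5.4657 m along the plane.

h_p = 5.47 m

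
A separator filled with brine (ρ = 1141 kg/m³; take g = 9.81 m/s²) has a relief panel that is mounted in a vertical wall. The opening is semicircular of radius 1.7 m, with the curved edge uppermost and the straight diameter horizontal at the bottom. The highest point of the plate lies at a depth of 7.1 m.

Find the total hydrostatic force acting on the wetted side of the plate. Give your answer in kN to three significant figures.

F ≈ 410 kN

γ = ρg = 1141 × 9.81 / 1000 = 11.19321 kN/m³.
The centroid lies 4r/(3π) = 0.721502 m above the diameter, so r − 4r/(3π) = 1.7 − 0.721502 = 0.978498 m below the topmost point, so the centroid depth is h_c = 7.1 + 0.978498 = 8.0785 m.
A = πr²/2 = π × 1.7²/2 = 4.5396 m².
Resultant F = γ·h_c·A = 11.19321 × 8.0785 × 4.5396 = 410.49 kN.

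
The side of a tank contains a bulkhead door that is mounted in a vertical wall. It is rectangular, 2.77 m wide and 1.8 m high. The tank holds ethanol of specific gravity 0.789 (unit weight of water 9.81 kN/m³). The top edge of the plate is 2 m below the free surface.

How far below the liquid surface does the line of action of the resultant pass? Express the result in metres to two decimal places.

h_p = 2.99 m

γ = 0.789 × 9.81 = 7.74009 kN/m³.
The centroid lies 1.8/2 = 0.9 m below the top edge, so the centroid depth is h_c = 2 + 0.9 = 2.9 m.
A = 2.77 × 1.8 = 4.986 m².
Resultant F = γ·h_c·A = 7.74009 × 2.9 × 4.986 = 111.917 kN.
I_c = b·h³/12 = 2.77 × 1.8³/12 = 1.34622 m⁴.
Centre of pressure: y_p = y_c + I_c/(y_c·A) = 2.9 + 1.34622/(2.9 × 4.986) = 2.9 + 0.0931034 = 2.9931 m along the plane.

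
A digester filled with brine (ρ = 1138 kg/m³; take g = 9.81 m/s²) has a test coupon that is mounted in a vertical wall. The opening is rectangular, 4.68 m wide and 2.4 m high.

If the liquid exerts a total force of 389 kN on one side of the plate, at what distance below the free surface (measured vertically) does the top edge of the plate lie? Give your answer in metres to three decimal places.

d_top ≈ 1.902 m

γ = ρg = 1138 × 9.81 / 1000 = 11.16378 kN/m³.
A = 4.68 × 2.4 = 11.232 m².
From F = γ·h_c·A, the centroid depth is h_c = 389/(11.16378 × 11.232) = 3.10228 m.
The centroid lies 2.4/2 = 1.2 m below the top edge, so the top edge sits at h_top = 3.10228 − 1.2 = 1.90228 m below the surface.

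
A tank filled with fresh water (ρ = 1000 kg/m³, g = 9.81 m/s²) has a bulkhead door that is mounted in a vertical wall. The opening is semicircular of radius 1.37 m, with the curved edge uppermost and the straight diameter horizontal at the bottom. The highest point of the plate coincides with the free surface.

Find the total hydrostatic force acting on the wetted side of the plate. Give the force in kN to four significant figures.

γ = ρg = 1000 × 9.81 = 9810 N/m³ = 9.81 kN/m³.
The centroid lies 4r/(3π) = 0.581446 m above the diameter, so r − 4r/(3π) = 1.37 − 0.581446 = 0.788554 m below the topmost point, so the centroid depth is h_c = 0.788554 m.
A = πr²/2 = π × 1.37²/2 = 2.94823 m².
Resultant F = γ·h_c·A = 9.81 × 0.788554 × 2.94823 = 22.8067 kN.

F ≈ 22.81 kN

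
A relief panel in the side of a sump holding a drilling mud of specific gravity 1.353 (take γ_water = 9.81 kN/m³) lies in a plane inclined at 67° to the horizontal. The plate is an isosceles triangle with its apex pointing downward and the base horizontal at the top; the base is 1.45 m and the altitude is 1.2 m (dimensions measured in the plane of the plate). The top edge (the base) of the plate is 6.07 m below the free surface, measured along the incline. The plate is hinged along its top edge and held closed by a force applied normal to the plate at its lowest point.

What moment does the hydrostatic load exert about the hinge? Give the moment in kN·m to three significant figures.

γ = 1.353 × 9.81 = 13.27293 kN/m³.
Let θ = 67° be the plate's angle to the horizontal; measure y along the incline from where the plane meets the free surface. Vertical depth h = y·sinθ with sinθ = 0.920505.
With the apex down, the centroid sits h/3 = 1.2/3 = 0.4 m below the base (the top edge), so y_c = 6.07 + 0.4 = 6.47 m and h_c = 6.47 × 0.920505 = 5.95567 m.
A = ½ × 1.45 × 1.2 = 0.87 m².
Resultant F = γ·h_c·A = 13.27293 × 5.95567 × 0.87 = 68.7728 kN.
I_c = b·h³/36 = 1.45 × 1.2³/36 = 0.0696 m⁴.
Centre of pressure: y_p = y_c + I_c/(y_c·A) = 6.47 + 0.0696/(6.47 × 0.87) = 6.47 + 0.0123648 = 6.48236 m along the plane.
The resultant acts 0.4 + 0.0123648 = 0.412365 m (along the plate) below the hinge at the top edge, so the moment about the hinge is M = F × 0.412365 = 68.7728 × 0.412365 = 28.3595 kN·m.

M ≈ 28.4 kN·m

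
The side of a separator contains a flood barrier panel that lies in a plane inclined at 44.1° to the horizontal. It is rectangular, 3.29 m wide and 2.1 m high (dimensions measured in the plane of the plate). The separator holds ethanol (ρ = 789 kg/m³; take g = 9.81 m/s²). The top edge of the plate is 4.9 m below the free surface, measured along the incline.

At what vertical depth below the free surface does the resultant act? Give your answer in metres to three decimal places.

γ = ρg = 789 × 9.81 / 1000 = 7.74009 kN/m³.
Let θ = 44.1° be the plate's angle to the horizontal; measure y along the incline from where the plane meets the free surface. Vertical depth h = y·sinθ with sinθ = 0.695913.
The centroid lies 2.1/2 = 1.05 m below the top edge, so y_c = 4.9 + 1.05 = 5.95 m and h_c = 5.95 × 0.695913 = 4.14068 m.
A = 3.29 × 2.1 = 6.909 m².
Resultant F = γ·h_c·A = 7.74009 × 4.14068 × 6.909 = 221.428 kN.
I_c = b·h³/12 = 3.29 × 2.1³/12 = 2.53906 m⁴.
Centre of pressure: y_p = y_c + I_c/(y_c·A) = 5.95 + 2.53906/(5.95 × 6.909) = 5.95 + 0.0617648 = 6.01176 m along the plane.
Vertically, h_p = y_p·sinθ = 6.01176 × 0.695913 = 4.18366 m.

h_p = 4.184 m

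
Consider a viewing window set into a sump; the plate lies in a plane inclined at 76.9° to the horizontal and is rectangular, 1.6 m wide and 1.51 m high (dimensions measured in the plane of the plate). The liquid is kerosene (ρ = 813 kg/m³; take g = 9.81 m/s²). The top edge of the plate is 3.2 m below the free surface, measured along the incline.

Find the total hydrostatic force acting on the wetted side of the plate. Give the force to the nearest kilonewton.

F ≈ 74 kN

γ = ρg = 813 × 9.81 / 1000 = 7.97553 kN/m³.
Let θ = 76.9° be the plate's angle to the horizontal; measure y along the incline from where the plane meets the free surface. Vertical depth h = y·sinθ with sinθ = 0.973976.
The centroid lies 1.51/2 = 0.755 m below the top edge, so y_c = 3.2 + 0.755 = 3.955 m and h_c = 3.955 × 0.973976 = 3.85208 m.
A = 1.6 × 1.51 = 2.416 m².
Resultant F = γ·h_c·A = 7.97553 × 3.85208 × 2.416 = 74.2253 kN.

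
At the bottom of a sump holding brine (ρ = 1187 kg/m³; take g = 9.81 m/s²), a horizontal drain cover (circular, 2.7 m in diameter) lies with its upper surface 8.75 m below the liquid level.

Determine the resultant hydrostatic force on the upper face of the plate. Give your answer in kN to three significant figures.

F ≈ 583 kN

γ = ρg = 1187 × 9.81 / 1000 = 11.64447 kN/m³.
The plate is horizontal, so pressure is uniform at p = γ·h = 11.64447 × 8.75 = 101.889 kN/m².
A = π(1.35)² = 5.72555 m².
F = p·A = 101.889 × 5.72555 = 583.371 kN.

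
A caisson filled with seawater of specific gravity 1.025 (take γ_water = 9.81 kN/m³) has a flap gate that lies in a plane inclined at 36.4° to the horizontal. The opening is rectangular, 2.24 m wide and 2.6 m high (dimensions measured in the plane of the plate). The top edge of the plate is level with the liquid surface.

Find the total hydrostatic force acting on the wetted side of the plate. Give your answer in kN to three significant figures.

F ≈ 45.2 kN

γ = 1.025 × 9.81 = 10.05525 kN/m³.
Let θ = 36.4° be the plate's angle to the horizontal; measure y along the incline from where the plane meets the free surface. Vertical depth h = y·sinθ with sinθ = 0.593419.
The centroid lies 2.6/2 = 1.3 m below the top edge, so y_c = 1.3 m and h_c = 1.3 × 0.593419 = 0.771445 m.
A = 2.24 × 2.6 = 5.824 m².
Resultant F = γ·h_c·A = 10.05525 × 0.771445 × 5.824 = 45.1772 kN.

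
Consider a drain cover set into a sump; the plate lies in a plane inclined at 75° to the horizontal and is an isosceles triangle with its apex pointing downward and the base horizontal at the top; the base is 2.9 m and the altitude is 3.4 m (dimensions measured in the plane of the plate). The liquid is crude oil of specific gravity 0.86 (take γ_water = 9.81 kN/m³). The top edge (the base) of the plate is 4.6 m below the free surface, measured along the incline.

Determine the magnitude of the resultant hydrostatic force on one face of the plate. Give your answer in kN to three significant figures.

F ≈ 230 kN

γ = 0.86 × 9.81 = 8.4366 kN/m³.
Let θ = 75° be the plate's angle to the horizontal; measure y along the incline from where the plane meets the free surface. Vertical depth h = y·sinθ with sinθ = 0.965926.
With the apex down, the centroid sits h/3 = 3.4/3 = 1.13333 m below the base (the top edge), so y_c = 4.6 + 1.13333 = 5.73333 m and h_c = 5.73333 × 0.965926 = 5.53797 m.
A = ½ × 2.9 × 3.4 = 4.93 m².
Resultant F = γ·h_c·A = 8.4366 × 5.53797 × 4.93 = 230.338 kN.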